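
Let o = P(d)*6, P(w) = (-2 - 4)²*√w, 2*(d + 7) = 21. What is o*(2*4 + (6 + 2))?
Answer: 1728*√14 ≈ 6465.6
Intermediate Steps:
d = 7/2 (d = -7 + (½)*21 = -7 + 21/2 = 7/2 ≈ 3.5000)
P(w) = 36*√w (P(w) = (-6)²*√w = 36*√w)
o = 108*√14 (o = (36*√(7/2))*6 = (36*(√14/2))*6 = (18*√14)*6 = 108*√14 ≈ 404.10)
o*(2*4 + (6 + 2)) = (108*√14)*(2*4 + (6 + 2)) = (108*√14)*(8 + 8) = (108*√14)*16 = 1728*√14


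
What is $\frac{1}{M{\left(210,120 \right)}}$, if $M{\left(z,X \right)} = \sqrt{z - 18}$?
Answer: $\frac{\sqrt{3}}{24} \approx 0.072169$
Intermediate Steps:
$M{\left(z,X \right)} = \sqrt{-18 + z}$
$\frac{1}{M{\left(210,120 \right)}} = \frac{1}{\sqrt{-18 + 210}} = \frac{1}{\sqrt{192}} = \frac{1}{8 \sqrt{3}} = \frac{\sqrt{3}}{24}$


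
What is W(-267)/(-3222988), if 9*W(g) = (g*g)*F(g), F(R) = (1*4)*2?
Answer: -15842/805747 ≈ -0.019661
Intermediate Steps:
F(R) = 8 (F(R) = 4*2 = 8)
W(g) = 8*g²/9 (W(g) = ((g*g)*8)/9 = (g²*8)/9 = (8*g²)/9 = 8*g²/9)
W(-267)/(-3222988) = ((8/9)*(-267)²)/(-3222988) = ((8/9)*71289)*(-1/3222988) = 63368*(-1/3222988) = -15842/805747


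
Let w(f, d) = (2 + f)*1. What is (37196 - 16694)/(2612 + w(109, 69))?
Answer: 20502/2723 ≈ 7.5292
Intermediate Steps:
w(f, d) = 2 + f
(37196 - 16694)/(2612 + w(109, 69)) = (37196 - 16694)/(2612 + (2 + 109)) = 20502/(2612 + 111) = 20502/2723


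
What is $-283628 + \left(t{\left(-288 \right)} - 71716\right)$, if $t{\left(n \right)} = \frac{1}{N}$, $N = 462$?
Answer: $- \frac{164168927}{462} \approx -3.5534 \cdot 10^{5}$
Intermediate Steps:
$t{\left(n \right)} = \frac{1}{462}$
$-283628 + \left(t{\left(-288 \right)} - 71716\right) = -283628 + \left(\frac{1}{462} - 71716\right) = -283628 - \frac{33132791}{462} = - \frac{164168927}{462}$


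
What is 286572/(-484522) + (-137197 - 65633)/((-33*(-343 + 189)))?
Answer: -8310996347/205195067 ≈ -40.503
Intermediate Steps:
286572/(-484522) + (-137197 - 65633)/((-33*(-343 + 189))) = 286572*(-1/484522) - 202830/((-33*(-154))) = -143286/242261 - 202830/5082 = -143286/242261 - 202830*1/5082 = -143286/242261 - 33805/847 = -8310996347/205195067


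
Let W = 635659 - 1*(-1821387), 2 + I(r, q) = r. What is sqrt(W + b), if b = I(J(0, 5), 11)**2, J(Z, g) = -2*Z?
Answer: 5*sqrt(98282) ≈ 1567.5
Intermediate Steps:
I(r, q) = -2 + r
b = 4 (b = (-2 - 2*0)**2 = (-2 + 0)**2 = (-2)**2 = 4)
W = 2457046 (W = 635659 + 1821387 = 2457046)
sqrt(W + b) = sqrt(2457046 + 4) = sqrt(2457050) = 5*sqrt(98282)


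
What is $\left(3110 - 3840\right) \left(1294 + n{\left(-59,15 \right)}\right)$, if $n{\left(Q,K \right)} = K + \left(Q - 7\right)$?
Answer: $-907390$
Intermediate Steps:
$n{\left(Q,K \right)} = -7 + K + Q$ ($n{\left(Q,K \right)} = K + \left(Q - 7\right) = K + \left(-7 + Q\right) = -7 + K + Q$)
$\left(3110 - 3840\right) \left(1294 + n{\left(-59,15 \right)}\right) = \left(3110 - 3840\right) \left(1294 - 51\right) = - 730 \left(1294 - 51\right) = \left(-730\right) 1243 = -907390$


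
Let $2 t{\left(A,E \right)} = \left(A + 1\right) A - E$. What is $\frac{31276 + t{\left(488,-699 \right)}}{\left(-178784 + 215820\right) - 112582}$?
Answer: $- \frac{301883}{151092} \approx -1.998$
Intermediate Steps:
$t{\left(A,E \right)} = - \frac{E}{2} + \frac{A \left(1 + A\right)}{2}$ ($t{\left(A,E \right)} = \frac{\left(A + 1\right) A - E}{2} = \frac{\left(1 + A\right) A - E}{2} = \frac{A \left(1 + A\right) - E}{2} = \frac{- E + A \left(1 + A\right)}{2} = - \frac{E}{2} + \frac{A \left(1 + A\right)}{2}$)
$\frac{31276 + t{\left(488,-699 \right)}}{\left(-178784 + 215820\right) - 112582} = \frac{31276 + \left(\frac{1}{2} \cdot 488 + \frac{488^{2}}{2} - - \frac{699}{2}\right)}{\left(-178784 + 215820\right) - 112582} = \frac{31276 + \left(244 + \frac{1}{2} \cdot 238144 + \frac{699}{2}\right)}{37036 - 112582} = \frac{31276 + \left(244 + 119072 + \frac{699}{2}\right)}{-75546} = \left(31276 + \frac{239331}{2}\right) \left(- \frac{1}{75546}\right) = \frac{301883}{2} \left(- \frac{1}{75546}\right) = - \frac{301883}{151092}$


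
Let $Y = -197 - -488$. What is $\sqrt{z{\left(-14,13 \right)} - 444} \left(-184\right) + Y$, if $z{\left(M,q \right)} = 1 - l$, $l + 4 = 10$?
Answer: $291 - 184 i \sqrt{449} \approx 291.0 - 3898.9 i$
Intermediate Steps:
$l = 6$ ($l = -4 + 10 = 6$)
$z{\left(M,q \right)} = -5$ ($z{\left(M,q \right)} = 1 - 6 = -5$)
$Y = 291$ ($Y = -197 + 488 = 291$)
$\sqrt{z{\left(-14,13 \right)} - 444} \left(-184\right) + Y = \sqrt{-5 - 444} \left(-184\right) + 291 = \sqrt{-449} \left(-184\right) + 291 = i \sqrt{449} \left(-184\right) + 291 = - 184 i \sqrt{449} + 291 = 291 - 184 i \sqrt{449}$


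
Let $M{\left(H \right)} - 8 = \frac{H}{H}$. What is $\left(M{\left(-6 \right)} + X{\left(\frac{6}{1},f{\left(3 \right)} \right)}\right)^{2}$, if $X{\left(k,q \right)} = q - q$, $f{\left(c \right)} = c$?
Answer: $81$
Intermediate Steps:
$M{\left(H \right)} = 9$ ($M{\left(H \right)} = 8 + \frac{H}{H} = 8 + 1 = 9$)
$X{\left(k,q \right)} = 0$
$\left(M{\left(-6 \right)} + X{\left(\frac{6}{1},f{\left(3 \right)} \right)}\right)^{2} = \left(9 + 0\right)^{2} = 9^{2} = 81$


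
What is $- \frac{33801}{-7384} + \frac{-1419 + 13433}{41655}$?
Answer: $\frac{1496692031}{307580520} \approx 4.866$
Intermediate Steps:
$- \frac{33801}{-7384} + \frac{-1419 + 13433}{41655} = \left(-33801\right) \left(- \frac{1}{7384}\right) + 12014 \cdot \frac{1}{41655} = \frac{33801}{7384} + \frac{12014}{41655} = \frac{1496692031}{307580520}$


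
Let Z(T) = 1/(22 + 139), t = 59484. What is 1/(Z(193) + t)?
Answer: 161/9576925 ≈ 1.6811e-5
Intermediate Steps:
Z(T) = 1/161
1/(Z(193) + t) = 1/(1/161 + 59484) = 1/(9576925/161) = 161/9576925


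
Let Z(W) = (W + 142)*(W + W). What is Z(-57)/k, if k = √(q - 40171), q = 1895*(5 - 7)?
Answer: 9690*I*√43961/43961 ≈ 46.216*I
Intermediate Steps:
Z(W) = 2*W*(142 + W) (Z(W) = (142 + W)*(2*W) = 2*W*(142 + W))
q = -3790 (q = 1895*(-2) = -3790)
k = I*√43961 (k = √(-3790 - 40171) = √(-43961) = I*√43961 ≈ 209.67*I)
Z(-57)/k = (2*(-57)*(142 - 57))/((I*√43961)) = (2*(-57)*85)*(-I*√43961/43961) = -(-9690)*I*√43961/43961 = 9690*I*√43961/43961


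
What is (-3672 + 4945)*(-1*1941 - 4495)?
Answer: -8193028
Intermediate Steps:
(-3672 + 4945)*(-1*1941 - 4495) = 1273*(-1941 - 4495) = 1273*(-6436) = -8193028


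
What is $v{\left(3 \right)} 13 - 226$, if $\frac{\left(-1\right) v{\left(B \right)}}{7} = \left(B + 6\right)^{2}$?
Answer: $-7597$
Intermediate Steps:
$v{\left(B \right)} = - 7 \left(6 + B\right)^{2}$ ($v{\left(B \right)} = - 7 \left(B + 6\right)^{2} = - 7 \left(6 + B\right)^{2}$)
$v{\left(3 \right)} 13 - 226 = - 7 \left(6 + 3\right)^{2} \cdot 13 - 226 = - 7 \cdot 9^{2} \cdot 13 - 226 = \left(-7\right) 81 \cdot 13 - 226 = \left(-567\right) 13 - 226 = -7371 - 226 = -7597$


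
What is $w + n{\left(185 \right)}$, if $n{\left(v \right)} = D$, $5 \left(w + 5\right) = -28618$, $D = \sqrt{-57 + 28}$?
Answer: $- \frac{28643}{5} + i \sqrt{29} \approx -5728.6 + 5.3852 i$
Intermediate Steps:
$D = i \sqrt{29}$ ($D = \sqrt{-29} = i \sqrt{29} \approx 5.3852 i$)
$w = - \frac{28643}{5}$ ($w = -5 + \frac{1}{5} \left(-28618\right) = -5 - \frac{28618}{5} = - \frac{28643}{5} \approx -5728.6$)
$n{\left(v \right)} = i \sqrt{29}$
$w + n{\left(185 \right)} = - \frac{28643}{5} + i \sqrt{29}$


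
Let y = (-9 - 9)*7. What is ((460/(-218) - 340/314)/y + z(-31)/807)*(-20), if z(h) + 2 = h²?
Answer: -7039755740/290014011 ≈ -24.274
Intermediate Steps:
y = -126 (y = -18*7 = -126)
z(h) = -2 + h²
((460/(-218) - 340/314)/y + z(-31)/807)*(-20) = ((460/(-218) - 340/314)/(-126) + (-2 + (-31)²)/807)*(-20) = ((460*(-1/218) - 340*1/314)*(-1/126) + (-2 + 961)*(1/807))*(-20) = ((-230/109 - 170/157)*(-1/126) + 959*(1/807))*(-20) = (-54640/17113*(-1/126) + 959/807)*(-20) = (27320/1078119 + 959/807)*(-20) = (351987787/290014011)*(-20) = -7039755740/290014011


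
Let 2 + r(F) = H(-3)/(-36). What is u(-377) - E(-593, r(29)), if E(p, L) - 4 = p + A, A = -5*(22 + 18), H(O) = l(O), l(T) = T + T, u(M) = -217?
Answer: 572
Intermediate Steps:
l(T) = 2*T
H(O) = 2*O
A = -200 (A = -5*40 = -200)
r(F) = -11/6 (r(F) = -2 + (2*(-3))/(-36) = -2 - 6*(-1/36) = -2 + 1/6 = -11/6)
E(p, L) = -196 + p (E(p, L) = 4 + (p - 200) = 4 + (-200 + p) = -196 + p)
u(-377) - E(-593, r(29)) = -217 - (-196 - 593) = -217 - 1*(-789) = -217 + 789 = 572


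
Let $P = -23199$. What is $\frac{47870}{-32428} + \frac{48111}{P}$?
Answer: $- \frac{40464843}{11398442} \approx -3.55$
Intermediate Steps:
$\frac{47870}{-32428} + \frac{48111}{P} = \frac{47870}{-32428} + \frac{48111}{-23199} = 47870 \left(- \frac{1}{32428}\right) + 48111 \left(- \frac{1}{23199}\right) = - \frac{23935}{16214} - \frac{16037}{7733} = - \frac{40464843}{11398442}$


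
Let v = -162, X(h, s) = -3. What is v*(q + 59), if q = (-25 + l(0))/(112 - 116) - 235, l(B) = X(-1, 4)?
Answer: 27378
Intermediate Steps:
l(B) = -3
q = -228 (q = (-25 - 3)/(112 - 116) - 235 = -28/(-4) - 235 = -28*(-1/4) - 235 = 7 - 235 = -228)
v*(q + 59) = -162*(-228 + 59) = -162*(-169) = 27378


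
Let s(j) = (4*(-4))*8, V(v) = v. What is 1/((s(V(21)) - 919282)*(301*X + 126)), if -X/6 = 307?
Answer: 1/509643673560 ≈ 1.9622e-12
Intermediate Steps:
X = -1842 (X = -6*307 = -1842)
s(j) = -128 (s(j) = -16*8 = -128)
1/((s(V(21)) - 919282)*(301*X + 126)) = 1/((-128 - 919282)*(301*(-1842) + 126)) = 1/((-919410)*(-554442 + 126)) = -1/919410/(-554316) = -1/919410*(-1/554316) = 1/509643673560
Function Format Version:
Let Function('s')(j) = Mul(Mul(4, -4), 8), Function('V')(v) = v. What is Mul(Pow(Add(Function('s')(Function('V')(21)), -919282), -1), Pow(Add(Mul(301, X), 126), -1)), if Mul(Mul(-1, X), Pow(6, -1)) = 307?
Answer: Rational(1, 509643673560) ≈ 1.9622e-12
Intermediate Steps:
X = -1842 (X = Mul(-6, 307) = -1842)
Function('s')(j) = -128 (Function('s')(j) = Mul(-16, 8) = -128)
Mul(Pow(Add(Function('s')(Function('V')(21)), -919282), -1), Pow(Add(Mul(301, X), 126), -1)) = Mul(Pow(Add(-128, -919282), -1), Pow(Add(Mul(301, -1842), 126), -1)) = Mul(Pow(-919410, -1), Pow(Add(-554442, 126), -1)) = Mul(Rational(-1, 919410), Pow(-554316, -1)) = Mul(Rational(-1, 919410), Rational(-1, 554316)) = Rational(1, 509643673560)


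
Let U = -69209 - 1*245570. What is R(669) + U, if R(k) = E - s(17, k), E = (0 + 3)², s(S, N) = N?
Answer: -315439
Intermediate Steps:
U = -314779 (U = -69209 - 245570 = -314779)
E = 9 (E = 3² = 9)
R(k) = 9 - k
R(669) + U = (9 - 1*669) - 314779 = (9 - 669) - 314779 = -660 - 314779 = -315439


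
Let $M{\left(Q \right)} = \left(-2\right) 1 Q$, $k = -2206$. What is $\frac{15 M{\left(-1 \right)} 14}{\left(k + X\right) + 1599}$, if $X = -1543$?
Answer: $- \frac{42}{215} \approx -0.19535$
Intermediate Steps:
$M{\left(Q \right)} = - 2 Q$
$\frac{15 M{\left(-1 \right)} 14}{\left(k + X\right) + 1599} = \frac{15 \left(\left(-2\right) \left(-1\right)\right) 14}{\left(-2206 - 1543\right) + 1599} = \frac{15 \cdot 2 \cdot 14}{-3749 + 1599} = \frac{30 \cdot 14}{-2150} = 420 \left(- \frac{1}{2150}\right) = - \frac{42}{215}$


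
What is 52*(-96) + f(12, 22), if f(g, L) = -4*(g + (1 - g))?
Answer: -4996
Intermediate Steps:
f(g, L) = -4 (f(g, L) = -4*1 = -4)
52*(-96) + f(12, 22) = 52*(-96) - 4 = -4992 - 4 = -4996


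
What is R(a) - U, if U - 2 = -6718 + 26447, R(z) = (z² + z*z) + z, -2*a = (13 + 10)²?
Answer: 119925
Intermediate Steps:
a = -529/2 (a = -(13 + 10)²/2 = -½*23² = -½*529 = -529/2 ≈ -264.50)
R(z) = z + 2*z² (R(z) = (z² + z²) + z = 2*z² + z = z + 2*z²)
U = 19731 (U = 2 + (-6718 + 26447) = 2 + 19729 = 19731)
R(a) - U = -529*(1 + 2*(-529/2))/2 - 1*19731 = -529*(1 - 529)/2 - 19731 = -529/2*(-528) - 19731 = 139656 - 19731 = 119925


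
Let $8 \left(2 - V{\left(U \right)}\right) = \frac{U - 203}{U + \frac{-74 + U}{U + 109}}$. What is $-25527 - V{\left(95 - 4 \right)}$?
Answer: $- \frac{465064593}{18217} \approx -25529.0$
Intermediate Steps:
$V{\left(U \right)} = 2 - \frac{-203 + U}{8 \left(U + \frac{-74 + U}{109 + U}\right)}$ ($V{\left(U \right)} = 2 - \frac{\left(U - 203\right) \frac{1}{U + \frac{-74 + U}{U + 109}}}{8} = 2 - \frac{\left(-203 + U\right) \frac{1}{U + \frac{-74 + U}{109 + U}}}{8} = 2 - \frac{\frac{1}{U + \frac{-74 + U}{109 + U}} \left(-203 + U\right)}{8} = 2 - \frac{-203 + U}{8 \left(U + \frac{-74 + U}{109 + U}\right)}$)
$-25527 - V{\left(95 - 4 \right)} = -25527 - \frac{3 \left(6981 + 5 \left(95 - 4\right)^{2} + 618 \left(95 - 4\right)\right)}{8 \left(-74 + \left(95 - 4\right)^{2} + 110 \left(95 - 4\right)\right)} = -25527 - \frac{3 \left(6981 + 5 \cdot 91^{2} + 618 \cdot 91\right)}{8 \left(-74 + 91^{2} + 110 \cdot 91\right)} = -25527 - \frac{3 \left(6981 + 5 \cdot 8281 + 56238\right)}{8 \left(-74 + 8281 + 10010\right)} = -25527 - \frac{3 \left(6981 + 41405 + 56238\right)}{8 \cdot 18217} = -25527 - \frac{3}{8} \cdot \frac{1}{18217} \cdot 104624 = -25527 - \frac{39234}{18217} = - \frac{465064593}{18217}$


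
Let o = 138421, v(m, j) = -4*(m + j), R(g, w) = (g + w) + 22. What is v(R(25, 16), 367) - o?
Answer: -140141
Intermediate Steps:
R(g, w) = 22 + g + w
v(m, j) = -4*j - 4*m (v(m, j) = -4*(j + m) = -4*j - 4*m)
v(R(25, 16), 367) - o = (-4*367 - 4*(22 + 25 + 16)) - 1*138421 = (-1468 - 4*63) - 138421 = (-1468 - 252) - 138421 = -1720 - 138421 = -140141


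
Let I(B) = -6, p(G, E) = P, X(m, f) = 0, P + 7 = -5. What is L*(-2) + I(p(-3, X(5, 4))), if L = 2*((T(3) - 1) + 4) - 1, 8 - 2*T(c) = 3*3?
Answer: -14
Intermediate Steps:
P = -12 (P = -7 - 5 = -12)
T(c) = -1/2 (T(c) = 4 - 3*3/2 = 4 - 1/2*9 = 4 - 9/2 = -1/2)
p(G, E) = -12
L = 4 (L = 2*((-1/2 - 1) + 4) - 1 = 2*(-3/2 + 4) - 1 = 2*(5/2) - 1 = 5 - 1 = 4)
L*(-2) + I(p(-3, X(5, 4))) = 4*(-2) - 6 = -8 - 6 = -14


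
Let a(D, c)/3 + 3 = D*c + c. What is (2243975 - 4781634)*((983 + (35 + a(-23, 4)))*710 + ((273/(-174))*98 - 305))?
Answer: -38892786098114/29 ≈ -1.3411e+12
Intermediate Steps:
a(D, c) = -9 + 3*c + 3*D*c (a(D, c) = -9 + 3*(D*c + c) = -9 + 3*(c + D*c) = -9 + (3*c + 3*D*c) = -9 + 3*c + 3*D*c)
(2243975 - 4781634)*((983 + (35 + a(-23, 4)))*710 + ((273/(-174))*98 - 305)) = (2243975 - 4781634)*((983 + (35 + (-9 + 3*4 + 3*(-23)*4)))*710 + ((273/(-174))*98 - 305)) = -2537659*((983 + (35 + (-9 + 12 - 276)))*710 + ((273*(-1/174))*98 - 305)) = -2537659*((983 + (35 - 273))*710 + (-91/58*98 - 305)) = -2537659*((983 - 238)*710 + (-4459/29 - 305)) = -2537659*(745*710 - 13304/29) = -2537659*(528950 - 13304/29) = -2537659*15326246/29 = -38892786098114/29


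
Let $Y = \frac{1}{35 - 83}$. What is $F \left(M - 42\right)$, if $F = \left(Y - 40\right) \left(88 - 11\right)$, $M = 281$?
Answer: $- \frac{35352163}{48} \approx -7.365 \cdot 10^{5}$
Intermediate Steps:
$Y = - \frac{1}{48}$ ($Y = \frac{1}{-48} = - \frac{1}{48} \approx -0.020833$)
$F = - \frac{147917}{48}$ ($F = \left(- \frac{1}{48} - 40\right) \left(88 - 11\right) = \left(- \frac{1921}{48}\right) 77 = - \frac{147917}{48} \approx -3081.6$)
$F \left(M - 42\right) = - \frac{147917 \left(281 - 42\right)}{48} = \left(- \frac{147917}{48}\right) 239 = - \frac{35352163}{48}$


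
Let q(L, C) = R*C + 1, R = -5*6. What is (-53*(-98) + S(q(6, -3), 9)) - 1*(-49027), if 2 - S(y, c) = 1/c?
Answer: 488006/9 ≈ 54223.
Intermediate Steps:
R = -30
q(L, C) = 1 - 30*C (q(L, C) = -30*C + 1 = 1 - 30*C)
S(y, c) = 2 - 1/c
(-53*(-98) + S(q(6, -3), 9)) - 1*(-49027) = (-53*(-98) + (2 - 1/9)) - 1*(-49027) = (5194 + (2 - 1*⅑)) + 49027 = (5194 + (2 - ⅑)) + 49027 = (5194 + 17/9) + 49027 = 46763/9 + 49027 = 488006/9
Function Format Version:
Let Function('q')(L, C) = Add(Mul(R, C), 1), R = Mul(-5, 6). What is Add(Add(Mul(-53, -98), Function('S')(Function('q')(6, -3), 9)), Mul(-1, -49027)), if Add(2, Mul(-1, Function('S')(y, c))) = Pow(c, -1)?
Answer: Rational(488006, 9) ≈ 54223.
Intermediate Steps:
R = -30
Function('q')(L, C) = Add(1, Mul(-30, C)) (Function('q')(L, C) = Add(Mul(-30, C), 1) = Add(1, Mul(-30, C)))
Function('S')(y, c) = Add(2, Mul(-1, Pow(c, -1)))
Add(Add(Mul(-53, -98), Function('S')(Function('q')(6, -3), 9)), Mul(-1, -49027)) = Add(Add(Mul(-53, -98), Add(2, Mul(-1, Pow(9, -1)))), Mul(-1, -49027)) = Add(Add(5194, Add(2, Mul(-1, Rational(1, 9)))), 49027) = Add(Add(5194, Add(2, Rational(-1, 9))), 49027) = Add(Add(5194, Rational(17, 9)), 49027) = Add(Rational(46763, 9), 49027) = Rational(488006, 9)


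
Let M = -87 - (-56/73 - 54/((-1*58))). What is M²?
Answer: 34049844676/4481689 ≈ 7597.5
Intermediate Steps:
M = -184526/2117 (M = -87 - (-56*1/73 - 54/(-58)) = -87 - (-56/73 - 54*(-1/58)) = -87 - (-56/73 + 27/29) = -87 - 1*347/2117 = -87 - 347/2117 = -184526/2117 ≈ -87.164)
M² = (-184526/2117)² = 34049844676/4481689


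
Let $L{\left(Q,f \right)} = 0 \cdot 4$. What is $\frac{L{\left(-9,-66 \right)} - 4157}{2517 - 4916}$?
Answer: $\frac{4157}{2399} \approx 1.7328$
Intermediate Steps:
$L{\left(Q,f \right)} = 0$
$\frac{L{\left(-9,-66 \right)} - 4157}{2517 - 4916} = \frac{0 - 4157}{2517 - 4916} = - \frac{4157}{-2399} = \left(-4157\right) \left(- \frac{1}{2399}\right) = \frac{4157}{2399}$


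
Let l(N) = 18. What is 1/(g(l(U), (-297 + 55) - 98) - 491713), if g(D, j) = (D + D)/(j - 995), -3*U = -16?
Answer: -445/218812297 ≈ -2.0337e-6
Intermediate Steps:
U = 16/3 (U = -1/3*(-16) = 16/3 ≈ 5.3333)
g(D, j) = 2*D/(-995 + j) (g(D, j) = (2*D)/(-995 + j) = 2*D/(-995 + j))
1/(g(l(U), (-297 + 55) - 98) - 491713) = 1/(2*18/(-995 + ((-297 + 55) - 98)) - 491713) = 1/(2*18/(-995 + (-242 - 98)) - 491713) = 1/(2*18/(-995 - 340) - 491713) = 1/(2*18/(-1335) - 491713) = 1/(2*18*(-1/1335) - 491713) = 1/(-12/445 - 491713) = 1/(-218812297/445) = -445/218812297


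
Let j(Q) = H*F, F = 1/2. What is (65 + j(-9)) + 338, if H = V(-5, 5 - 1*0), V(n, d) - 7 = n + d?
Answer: 813/2 ≈ 406.50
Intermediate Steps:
V(n, d) = 7 + d + n (V(n, d) = 7 + (n + d) = 7 + (d + n) = 7 + d + n)
H = 7 (H = 7 + (5 - 1*0) - 5 = 7 + (5 + 0) - 5 = 7 + 5 - 5 = 7)
F = ½ ≈ 0.50000
j(Q) = 7/2 (j(Q) = 7*(½) = 7/2)
(65 + j(-9)) + 338 = (65 + 7/2) + 338 = 137/2 + 338 = 813/2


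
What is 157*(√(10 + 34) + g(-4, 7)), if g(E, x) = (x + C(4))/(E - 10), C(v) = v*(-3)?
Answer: 785/14 + 314*√11 ≈ 1097.5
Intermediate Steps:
C(v) = -3*v
g(E, x) = (-12 + x)/(-10 + E) (g(E, x) = (x - 3*4)/(E - 10) = (x - 12)/(-10 + E) = (-12 + x)/(-10 + E))
157*(√(10 + 34) + g(-4, 7)) = 157*(√(10 + 34) + (-12 + 7)/(-10 - 4)) = 157*(√44 - 5/(-14)) = 157*(2*√11 - 1/14*(-5)) = 157*(2*√11 + 5/14) = 157*(5/14 + 2*√11) = 785/14 + 314*√11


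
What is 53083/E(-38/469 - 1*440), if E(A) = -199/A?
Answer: 10956225034/93331 ≈ 1.1739e+5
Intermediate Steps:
53083/E(-38/469 - 1*440) = 53083/((-199/(-38/469 - 1*440))) = 53083/((-199/(-38*1/469 - 440))) = 53083/((-199/(-38/469 - 440))) = 53083/((-199/(-206398/469))) = 53083/((-199*(-469/206398))) = 53083/(93331/206398) = 53083*(206398/93331) = 10956225034/93331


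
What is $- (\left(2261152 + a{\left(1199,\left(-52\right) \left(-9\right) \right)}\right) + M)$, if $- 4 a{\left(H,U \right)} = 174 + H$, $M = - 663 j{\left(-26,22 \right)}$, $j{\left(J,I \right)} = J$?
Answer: $- \frac{9112187}{4} \approx -2.278 \cdot 10^{6}$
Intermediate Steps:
$M = 17238$ ($M = \left(-663\right) \left(-26\right) = 17238$)
$a{\left(H,U \right)} = - \frac{87}{2} - \frac{H}{4}$ ($a{\left(H,U \right)} = - \frac{174 + H}{4} = - \frac{87}{2} - \frac{H}{4}$)
$- (\left(2261152 + a{\left(1199,\left(-52\right) \left(-9\right) \right)}\right) + M) = - (\left(2261152 - \frac{1373}{4}\right) + 17238) = - (\frac{9043235}{4} + 17238) = \left(-1\right) \frac{9112187}{4} = - \frac{9112187}{4}$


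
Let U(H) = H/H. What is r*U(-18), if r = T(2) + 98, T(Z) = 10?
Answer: 108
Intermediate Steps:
U(H) = 1
r = 108 (r = 10 + 98 = 108)
r*U(-18) = 108*1 = 108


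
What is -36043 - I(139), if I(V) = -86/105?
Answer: -3784429/105 ≈ -36042.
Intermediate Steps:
I(V) = -86/105 (I(V) = -86*1/105 = -86/105)
-36043 - I(139) = -36043 - 1*(-86/105) = -36043 + 86/105 = -3784429/105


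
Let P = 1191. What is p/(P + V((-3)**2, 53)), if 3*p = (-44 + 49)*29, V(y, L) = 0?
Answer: 145/3573 ≈ 0.040582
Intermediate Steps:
p = 145/3 (p = ((-44 + 49)*29)/3 = (5*29)/3 = (1/3)*145 = 145/3 ≈ 48.333)
p/(P + V((-3)**2, 53)) = 145/(3*(1191 + 0)) = (145/3)/1191 = (145/3)*(1/1191) = 145/3573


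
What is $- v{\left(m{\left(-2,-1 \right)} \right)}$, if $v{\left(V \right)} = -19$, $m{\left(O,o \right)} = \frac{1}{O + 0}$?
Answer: $19$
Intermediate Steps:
$m{\left(O,o \right)} = \frac{1}{O}$
$- v{\left(m{\left(-2,-1 \right)} \right)} = \left(-1\right) \left(-19\right) = 19$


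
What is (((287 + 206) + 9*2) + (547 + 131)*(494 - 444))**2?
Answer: 1184116921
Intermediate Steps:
(((287 + 206) + 9*2) + (547 + 131)*(494 - 444))**2 = ((493 + 18) + 678*50)**2 = (511 + 33900)**2 = 34411**2 = 1184116921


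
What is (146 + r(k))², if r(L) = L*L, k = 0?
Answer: 21316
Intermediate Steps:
r(L) = L²
(146 + r(k))² = (146 + 0²)² = (146 + 0)² = 146² = 21316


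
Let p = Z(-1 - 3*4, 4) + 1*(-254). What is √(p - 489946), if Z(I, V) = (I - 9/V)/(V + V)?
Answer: I*√31372922/8 ≈ 700.14*I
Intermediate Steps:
Z(I, V) = (I - 9/V)/(2*V) (Z(I, V) = (I - 9/V)/((2*V)) = (I - 9/V)*(1/(2*V)) = (I - 9/V)/(2*V))
p = -8189/32 (p = (½)*(-9 + (-1 - 3*4)*4)/4² + 1*(-254) = (½)*(1/16)*(-9 + (-1 - 12)*4) - 254 = (½)*(1/16)*(-9 - 13*4) - 254 = (½)*(1/16)*(-9 - 52) - 254 = (½)*(1/16)*(-61) - 254 = -61/32 - 254 = -8189/32 ≈ -255.91)
√(p - 489946) = √(-8189/32 - 489946) = √(-15686461/32) = I*√31372922/8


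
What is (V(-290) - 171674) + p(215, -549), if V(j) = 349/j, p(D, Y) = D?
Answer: -49723459/290 ≈ -1.7146e+5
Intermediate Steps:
(V(-290) - 171674) + p(215, -549) = (349/(-290) - 171674) + 215 = (349*(-1/290) - 171674) + 215 = (-349/290 - 171674) + 215 = -49785809/290 + 215 = -49723459/290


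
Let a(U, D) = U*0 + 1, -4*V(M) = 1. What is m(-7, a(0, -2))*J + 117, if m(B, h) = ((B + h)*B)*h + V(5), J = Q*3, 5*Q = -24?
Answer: -2421/5 ≈ -484.20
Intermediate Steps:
Q = -24/5 (Q = (⅕)*(-24) = -24/5 ≈ -4.8000)
V(M) = -¼ (V(M) = -¼*1 = -¼)
J = -72/5 (J = -24/5*3 = -72/5 ≈ -14.400)
a(U, D) = 1 (a(U, D) = 0 + 1 = 1)
m(B, h) = -¼ + B*h*(B + h) (m(B, h) = ((B + h)*B)*h - ¼ = (B*(B + h))*h - ¼ = B*h*(B + h) - ¼ = -¼ + B*h*(B + h))
m(-7, a(0, -2))*J + 117 = (-¼ - 7*1² + 1*(-7)²)*(-72/5) + 117 = (-¼ - 7*1 + 1*49)*(-72/5) + 117 = (-¼ - 7 + 49)*(-72/5) + 117 = (167/4)*(-72/5) + 117 = -3006/5 + 117 = -2421/5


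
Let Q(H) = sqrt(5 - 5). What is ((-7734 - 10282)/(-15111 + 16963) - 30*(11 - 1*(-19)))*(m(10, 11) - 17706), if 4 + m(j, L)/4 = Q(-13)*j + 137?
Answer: 7233757496/463 ≈ 1.5624e+7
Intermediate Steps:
Q(H) = 0 (Q(H) = sqrt(0) = 0)
m(j, L) = 532 (m(j, L) = -16 + 4*(0*j + 137) = -16 + 4*(0 + 137) = -16 + 4*137 = -16 + 548 = 532)
((-7734 - 10282)/(-15111 + 16963) - 30*(11 - 1*(-19)))*(m(10, 11) - 17706) = ((-7734 - 10282)/(-15111 + 16963) - 30*(11 - 1*(-19)))*(532 - 17706) = (-18016/1852 - 30*(11 + 19))*(-17174) = (-18016*1/1852 - 30*30)*(-17174) = (-4504/463 - 900)*(-17174) = -421204/463*(-17174) = 7233757496/463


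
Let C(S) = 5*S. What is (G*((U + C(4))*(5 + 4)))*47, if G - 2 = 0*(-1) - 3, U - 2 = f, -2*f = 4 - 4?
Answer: -9306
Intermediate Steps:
f = 0 (f = -(4 - 4)/2 = -1/2*0 = 0)
U = 2 (U = 2 + 0 = 2)
G = -1 (G = 2 + (0*(-1) - 3) = 2 + (0 - 3) = 2 - 3 = -1)
(G*((U + C(4))*(5 + 4)))*47 = -(2 + 5*4)*(5 + 4)*47 = -(2 + 20)*9*47 = -22*9*47 = -1*198*47 = -198*47 = -9306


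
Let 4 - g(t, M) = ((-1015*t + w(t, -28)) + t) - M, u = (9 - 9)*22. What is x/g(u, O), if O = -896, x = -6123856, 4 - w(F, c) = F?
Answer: 382741/56 ≈ 6834.7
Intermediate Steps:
w(F, c) = 4 - F
u = 0 (u = 0*22 = 0)
g(t, M) = M + 1015*t (g(t, M) = 4 - (((-1015*t + (4 - t)) + t) - M) = 4 - (((4 - 1016*t) + t) - M) = 4 - ((4 - 1015*t) - M) = 4 - (4 - M - 1015*t) = 4 + (-4 + M + 1015*t) = M + 1015*t)
x/g(u, O) = -6123856/(-896 + 1015*0) = -6123856/(-896 + 0) = -6123856/(-896) = -6123856*(-1/896) = 382741/56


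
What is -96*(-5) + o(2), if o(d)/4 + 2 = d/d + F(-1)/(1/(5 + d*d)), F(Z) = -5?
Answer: 296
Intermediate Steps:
o(d) = -104 - 20*d² (o(d) = -8 + 4*(d/d - (25 + 5*d²)) = -8 + 4*(1 - (25 + 5*d²)) = -8 + 4*(1 - 5*(5 + d²)) = -8 + 4*(1 + (-25 - 5*d²)) = -8 + 4*(-24 - 5*d²) = -8 + (-96 - 20*d²) = -104 - 20*d²)
-96*(-5) + o(2) = -96*(-5) + (-104 - 20*2²) = 480 + (-104 - 20*4) = 480 + (-104 - 80) = 480 - 184 = 296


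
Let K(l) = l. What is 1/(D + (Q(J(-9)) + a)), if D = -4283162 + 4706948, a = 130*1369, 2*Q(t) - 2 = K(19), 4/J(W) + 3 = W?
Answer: 2/1203533 ≈ 1.6618e-6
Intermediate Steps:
J(W) = 4/(-3 + W)
Q(t) = 21/2 (Q(t) = 1 + (½)*19 = 1 + 19/2 = 21/2)
a = 177970
D = 423786
1/(D + (Q(J(-9)) + a)) = 1/(423786 + (21/2 + 177970)) = 1/(423786 + 355961/2) = 1/(1203533/2) = 2/1203533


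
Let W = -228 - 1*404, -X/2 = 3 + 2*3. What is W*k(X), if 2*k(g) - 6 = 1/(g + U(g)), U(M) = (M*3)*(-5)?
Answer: -119527/63 ≈ -1897.3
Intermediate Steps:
U(M) = -15*M (U(M) = (3*M)*(-5) = -15*M)
X = -18 (X = -2*(3 + 2*3) = -2*(3 + 6) = -2*9 = -18)
k(g) = 3 - 1/(28*g) (k(g) = 3 + 1/(2*(g - 15*g)) = 3 + 1/(2*((-14*g))) = 3 + (-1/(14*g))/2 = 3 - 1/(28*g))
W = -632 (W = -228 - 404 = -632)
W*k(X) = -632*(3 - 1/28/(-18)) = -632*(3 - 1/28*(-1/18)) = -632*(3 + 1/504) = -632*1513/504 = -119527/63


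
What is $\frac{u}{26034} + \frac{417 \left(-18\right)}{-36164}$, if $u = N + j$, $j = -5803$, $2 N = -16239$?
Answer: $- \frac{154041043}{470746788} \approx -0.32723$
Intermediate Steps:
$N = - \frac{16239}{2}$ ($N = \frac{1}{2} \left(-16239\right) = - \frac{16239}{2} \approx -8119.5$)
$u = - \frac{27845}{2}$ ($u = - \frac{16239}{2} - 5803 = - \frac{27845}{2} \approx -13923.0$)
$\frac{u}{26034} + \frac{417 \left(-18\right)}{-36164} = - \frac{27845}{2 \cdot 26034} + \frac{417 \left(-18\right)}{-36164} = \left(- \frac{27845}{2}\right) \frac{1}{26034} - - \frac{3753}{18082} = - \frac{27845}{52068} + \frac{3753}{18082} = - \frac{154041043}{470746788}$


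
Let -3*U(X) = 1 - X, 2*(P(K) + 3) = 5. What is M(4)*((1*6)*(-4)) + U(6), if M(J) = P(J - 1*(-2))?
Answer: 41/3 ≈ 13.667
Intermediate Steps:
P(K) = -1/2 (P(K) = -3 + (1/2)*5 = -3 + 5/2 = -1/2)
M(J) = -1/2
U(X) = -1/3 + X/3 (U(X) = -(1 - X)/3 = -1/3 + X/3)
M(4)*((1*6)*(-4)) + U(6) = -1*6*(-4)/2 + (-1/3 + (1/3)*6) = -3*(-4) + (-1/3 + 2) = -1/2*(-24) + 5/3 = 12 + 5/3 = 41/3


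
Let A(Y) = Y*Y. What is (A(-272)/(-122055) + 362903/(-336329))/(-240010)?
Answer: 69177090401/9852563169160950 ≈ 7.0212e-6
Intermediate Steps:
A(Y) = Y²
(A(-272)/(-122055) + 362903/(-336329))/(-240010) = ((-272)²/(-122055) + 362903/(-336329))/(-240010) = (73984*(-1/122055) + 362903*(-1/336329))*(-1/240010) = (-73984/122055 - 362903/336329)*(-1/240010) = -69177090401/41050636095*(-1/240010) = 69177090401/9852563169160950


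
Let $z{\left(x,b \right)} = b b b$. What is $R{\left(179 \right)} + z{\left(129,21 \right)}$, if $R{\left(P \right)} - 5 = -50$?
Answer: $9216$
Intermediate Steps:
$z{\left(x,b \right)} = b^{3}$ ($z{\left(x,b \right)} = b^{2} b = b^{3}$)
$R{\left(P \right)} = -45$ ($R{\left(P \right)} = 5 - 50 = -45$)
$R{\left(179 \right)} + z{\left(129,21 \right)} = -45 + 21^{3} = -45 + 9261 = 9216$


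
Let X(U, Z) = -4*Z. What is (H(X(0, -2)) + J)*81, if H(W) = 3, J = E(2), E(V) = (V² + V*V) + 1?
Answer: 972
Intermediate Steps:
E(V) = 1 + 2*V² (E(V) = (V² + V²) + 1 = 2*V² + 1 = 1 + 2*V²)
J = 9 (J = 1 + 2*2² = 1 + 2*4 = 1 + 8 = 9)
(H(X(0, -2)) + J)*81 = (3 + 9)*81 = 12*81 = 972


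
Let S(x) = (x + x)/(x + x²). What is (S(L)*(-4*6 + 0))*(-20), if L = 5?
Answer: 160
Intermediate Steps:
S(x) = 2*x/(x + x²) (S(x) = (2*x)/(x + x²) = 2*x/(x + x²))
(S(L)*(-4*6 + 0))*(-20) = ((2/(1 + 5))*(-4*6 + 0))*(-20) = ((2/6)*(-24 + 0))*(-20) = ((2*(⅙))*(-24))*(-20) = ((⅓)*(-24))*(-20) = -8*(-20) = 160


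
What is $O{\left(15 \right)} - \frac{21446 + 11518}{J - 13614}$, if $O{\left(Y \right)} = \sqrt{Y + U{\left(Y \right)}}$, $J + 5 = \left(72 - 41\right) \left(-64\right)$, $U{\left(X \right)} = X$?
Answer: $\frac{10988}{5201} + \sqrt{30} \approx 7.5899$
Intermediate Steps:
$J = -1989$ ($J = -5 + \left(72 - 41\right) \left(-64\right) = -5 + 31 \left(-64\right) = -5 - 1984 = -1989$)
$O{\left(Y \right)} = \sqrt{2} \sqrt{Y}$ ($O{\left(Y \right)} = \sqrt{Y + Y} = \sqrt{2 Y} = \sqrt{2} \sqrt{Y}$)
$O{\left(15 \right)} - \frac{21446 + 11518}{J - 13614} = \sqrt{2} \sqrt{15} - \frac{21446 + 11518}{-1989 - 13614} = \sqrt{30} - \frac{32964}{-15603} = \sqrt{30} - 32964 \left(- \frac{1}{15603}\right) = \sqrt{30} - - \frac{10988}{5201} = \sqrt{30} + \frac{10988}{5201} = \frac{10988}{5201} + \sqrt{30}$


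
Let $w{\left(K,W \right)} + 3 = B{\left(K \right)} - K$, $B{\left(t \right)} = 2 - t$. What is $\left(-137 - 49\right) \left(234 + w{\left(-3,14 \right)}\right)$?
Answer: $-44454$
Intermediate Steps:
$w{\left(K,W \right)} = -1 - 2 K$ ($w{\left(K,W \right)} = -3 - \left(-2 + 2 K\right) = -1 - 2 K$)
$\left(-137 - 49\right) \left(234 + w{\left(-3,14 \right)}\right) = \left(-137 - 49\right) \left(234 - -5\right) = - 186 \left(234 + \left(-1 + 6\right)\right) = - 186 \left(234 + 5\right) = \left(-186\right) 239 = -44454$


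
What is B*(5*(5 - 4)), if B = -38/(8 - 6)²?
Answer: -95/2 ≈ -47.500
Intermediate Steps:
B = -19/2 (B = -38/(2²) = -38/4 = -38*¼ = -19/2 ≈ -9.5000)
B*(5*(5 - 4)) = -95*(5 - 4)/2 = -95/2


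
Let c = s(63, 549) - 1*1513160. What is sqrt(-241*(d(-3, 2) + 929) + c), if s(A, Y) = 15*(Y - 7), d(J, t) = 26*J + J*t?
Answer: 5*I*sqrt(68347) ≈ 1307.2*I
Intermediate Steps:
s(A, Y) = -105 + 15*Y (s(A, Y) = 15*(-7 + Y) = -105 + 15*Y)
c = -1505030 (c = (-105 + 15*549) - 1*1513160 = (-105 + 8235) - 1513160 = 8130 - 1513160 = -1505030)
sqrt(-241*(d(-3, 2) + 929) + c) = sqrt(-241*(-3*(26 + 2) + 929) - 1505030) = sqrt(-241*(-3*28 + 929) - 1505030) = sqrt(-241*(-84 + 929) - 1505030) = sqrt(-241*845 - 1505030) = sqrt(-203645 - 1505030) = sqrt(-1708675) = 5*I*sqrt(68347)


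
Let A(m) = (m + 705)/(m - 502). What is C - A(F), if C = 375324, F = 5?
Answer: 2627278/7 ≈ 3.7533e+5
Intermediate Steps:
A(m) = (705 + m)/(-502 + m)
C - A(F) = 375324 - (705 + 5)/(-502 + 5) = 375324 - 710/(-497) = 375324 - (-1)*710/497 = 375324 - 1*(-10/7) = 375324 + 10/7 = 2627278/7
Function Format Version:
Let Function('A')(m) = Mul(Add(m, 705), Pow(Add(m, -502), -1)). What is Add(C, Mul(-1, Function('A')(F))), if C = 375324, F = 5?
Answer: Rational(2627278, 7) ≈ 3.7533e+5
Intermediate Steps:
Function('A')(m) = Mul(Pow(Add(-502, m), -1), Add(705, m)) (Function('A')(m) = Mul(Add(705, m), Pow(Add(-502, m), -1)) = Mul(Pow(Add(-502, m), -1), Add(705, m)))
Add(C, Mul(-1, Function('A')(F))) = Add(375324, Mul(-1, Mul(Pow(Add(-502, 5), -1), Add(705, 5)))) = Add(375324, Mul(-1, Mul(Pow(-497, -1), 710))) = Add(375324, Mul(-1, Mul(Rational(-1, 497), 710))) = Add(375324, Mul(-1, Rational(-10, 7))) = Add(375324, Rational(10, 7)) = Rational(2627278, 7)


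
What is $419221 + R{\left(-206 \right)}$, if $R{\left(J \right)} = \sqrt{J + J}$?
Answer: $419221 + 2 i \sqrt{103} \approx 4.1922 \cdot 10^{5} + 20.298 i$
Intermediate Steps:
$R{\left(J \right)} = \sqrt{2} \sqrt{J}$ ($R{\left(J \right)} = \sqrt{2 J} = \sqrt{2} \sqrt{J}$)
$419221 + R{\left(-206 \right)} = 419221 + \sqrt{2} \sqrt{-206} = 419221 + \sqrt{2} i \sqrt{206} = 419221 + 2 i \sqrt{103}$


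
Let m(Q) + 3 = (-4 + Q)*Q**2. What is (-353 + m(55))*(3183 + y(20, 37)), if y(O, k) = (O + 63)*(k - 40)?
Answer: 451598346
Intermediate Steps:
m(Q) = -3 + Q**2*(-4 + Q) (m(Q) = -3 + (-4 + Q)*Q**2 = -3 + Q**2*(-4 + Q))
y(O, k) = (-40 + k)*(63 + O) (y(O, k) = (63 + O)*(-40 + k) = (-40 + k)*(63 + O))
(-353 + m(55))*(3183 + y(20, 37)) = (-353 + (-3 + 55**3 - 4*55**2))*(3183 + (-2520 - 40*20 + 63*37 + 20*37)) = (-353 + (-3 + 166375 - 4*3025))*(3183 + (-2520 - 800 + 2331 + 740)) = (-353 + (-3 + 166375 - 12100))*(3183 - 249) = (-353 + 154272)*2934 = 153919*2934 = 451598346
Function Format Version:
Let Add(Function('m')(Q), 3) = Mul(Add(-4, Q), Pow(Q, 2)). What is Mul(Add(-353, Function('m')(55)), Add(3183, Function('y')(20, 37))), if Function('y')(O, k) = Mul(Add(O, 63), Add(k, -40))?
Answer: 451598346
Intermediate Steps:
Function('m')(Q) = Add(-3, Mul(Pow(Q, 2), Add(-4, Q))) (Function('m')(Q) = Add(-3, Mul(Add(-4, Q), Pow(Q, 2))) = Add(-3, Mul(Pow(Q, 2), Add(-4, Q))))
Function('y')(O, k) = Mul(Add(-40, k), Add(63, O)) (Function('y')(O, k) = Mul(Add(63, O), Add(-40, k)) = Mul(Add(-40, k), Add(63, O)))
Mul(Add(-353, Function('m')(55)), Add(3183, Function('y')(20, 37))) = Mul(Add(-353, Add(-3, Pow(55, 3), Mul(-4, Pow(55, 2)))), Add(3183, Add(-2520, Mul(-40, 20), Mul(63, 37), Mul(20, 37)))) = Mul(Add(-353, Add(-3, 166375, Mul(-4, 3025))), Add(3183, Add(-2520, -800, 2331, 740))) = Mul(Add(-353, Add(-3, 166375, -12100)), Add(3183, -249)) = Mul(Add(-353, 154272), 2934) = Mul(153919, 2934) = 451598346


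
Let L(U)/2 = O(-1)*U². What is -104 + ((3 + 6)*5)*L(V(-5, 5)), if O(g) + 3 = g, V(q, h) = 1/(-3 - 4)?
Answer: -5456/49 ≈ -111.35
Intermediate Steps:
V(q, h) = -⅐ (V(q, h) = 1/(-7) = -⅐)
O(g) = -3 + g
L(U) = -8*U² (L(U) = 2*((-3 - 1)*U²) = 2*(-4*U²) = -8*U²)
-104 + ((3 + 6)*5)*L(V(-5, 5)) = -104 + ((3 + 6)*5)*(-8*(-⅐)²) = -104 + (9*5)*(-8*1/49) = -104 + 45*(-8/49) = -104 - 360/49 = -5456/49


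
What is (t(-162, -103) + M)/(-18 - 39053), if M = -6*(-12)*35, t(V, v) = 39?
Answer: -2559/39071 ≈ -0.065496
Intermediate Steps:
M = 2520 (M = 72*35 = 2520)
(t(-162, -103) + M)/(-18 - 39053) = (39 + 2520)/(-18 - 39053) = 2559/(-39071) = 2559*(-1/39071) = -2559/39071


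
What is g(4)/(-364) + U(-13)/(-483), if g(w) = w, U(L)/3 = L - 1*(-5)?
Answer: 81/2093 ≈ 0.038700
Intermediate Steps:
U(L) = 15 + 3*L (U(L) = 3*(L - 1*(-5)) = 3*(L + 5) = 3*(5 + L) = 15 + 3*L)
g(4)/(-364) + U(-13)/(-483) = 4/(-364) + (15 + 3*(-13))/(-483) = 4*(-1/364) + (15 - 39)*(-1/483) = -1/91 - 24*(-1/483) = -1/91 + 8/161 = 81/2093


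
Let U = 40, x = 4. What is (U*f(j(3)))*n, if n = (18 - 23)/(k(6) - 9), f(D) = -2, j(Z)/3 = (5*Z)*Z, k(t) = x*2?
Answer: -400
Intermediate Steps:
k(t) = 8 (k(t) = 4*2 = 8)
j(Z) = 15*Z**2 (j(Z) = 3*((5*Z)*Z) = 3*(5*Z**2) = 15*Z**2)
n = 5 (n = (18 - 23)/(8 - 9) = -5/(-1) = -5*(-1) = 5)
(U*f(j(3)))*n = (40*(-2))*5 = -80*5 = -400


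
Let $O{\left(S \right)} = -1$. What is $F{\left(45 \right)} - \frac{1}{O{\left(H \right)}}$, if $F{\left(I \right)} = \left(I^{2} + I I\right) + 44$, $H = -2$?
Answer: $4095$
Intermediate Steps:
$F{\left(I \right)} = 44 + 2 I^{2}$ ($F{\left(I \right)} = \left(I^{2} + I^{2}\right) + 44 = 2 I^{2} + 44 = 44 + 2 I^{2}$)
$F{\left(45 \right)} - \frac{1}{O{\left(H \right)}} = \left(44 + 2 \cdot 45^{2}\right) - \frac{1}{-1} = \left(44 + 2 \cdot 2025\right) - -1 = \left(44 + 4050\right) + 1 = 4094 + 1 = 4095$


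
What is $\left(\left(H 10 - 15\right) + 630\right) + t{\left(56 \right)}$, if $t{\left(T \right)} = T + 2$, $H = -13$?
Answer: $543$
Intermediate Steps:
$t{\left(T \right)} = 2 + T$
$\left(\left(H 10 - 15\right) + 630\right) + t{\left(56 \right)} = \left(\left(\left(-13\right) 10 - 15\right) + 630\right) + \left(2 + 56\right) = \left(\left(-130 - 15\right) + 630\right) + 58 = \left(-145 + 630\right) + 58 = 485 + 58 = 543$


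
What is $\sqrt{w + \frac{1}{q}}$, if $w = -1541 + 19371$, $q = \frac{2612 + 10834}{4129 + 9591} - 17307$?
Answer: $\frac{5 \sqrt{1116892709675963418}}{39573099} \approx 133.53$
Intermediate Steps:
$q = - \frac{118719297}{6860}$ ($q = \frac{13446}{13720} - 17307 = 13446 \cdot \frac{1}{13720} - 17307 = \frac{6723}{6860} - 17307 = - \frac{118719297}{6860} \approx -17306.0$)
$w = 17830$
$\sqrt{w + \frac{1}{q}} = \sqrt{17830 + \frac{1}{- \frac{118719297}{6860}}} = \sqrt{17830 - \frac{6860}{118719297}} = \sqrt{\frac{2116765058650}{118719297}} = \frac{5 \sqrt{1116892709675963418}}{39573099}$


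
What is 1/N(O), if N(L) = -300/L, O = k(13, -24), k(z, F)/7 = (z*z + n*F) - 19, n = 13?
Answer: 189/50 ≈ 3.7800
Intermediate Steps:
k(z, F) = -133 + 7*z² + 91*F (k(z, F) = 7*((z*z + 13*F) - 19) = 7*((z² + 13*F) - 19) = 7*(-19 + z² + 13*F) = -133 + 7*z² + 91*F)
O = -1134 (O = -133 + 7*13² + 91*(-24) = -133 + 7*169 - 2184 = -133 + 1183 - 2184 = -1134)
1/N(O) = 1/(-300/(-1134)) = 1/(-300*(-1/1134)) = 1/(50/189) = 189/50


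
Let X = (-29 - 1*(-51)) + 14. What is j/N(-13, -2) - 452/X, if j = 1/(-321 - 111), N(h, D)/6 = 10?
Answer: -325441/25920 ≈ -12.556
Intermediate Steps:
N(h, D) = 60 (N(h, D) = 6*10 = 60)
X = 36 (X = (-29 + 51) + 14 = 22 + 14 = 36)
j = -1/432 (j = 1/(-432) = -1/432 ≈ -0.0023148)
j/N(-13, -2) - 452/X = -1/432/60 - 452/36 = -1/432*1/60 - 452*1/36 = -1/25920 - 113/9 = -325441/25920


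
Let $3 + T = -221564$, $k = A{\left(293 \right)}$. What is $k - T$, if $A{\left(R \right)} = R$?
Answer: $221860$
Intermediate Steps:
$k = 293$
$T = -221567$ ($T = -3 - 221564 = -221567$)
$k - T = 293 - -221567 = 293 + 221567 = 221860$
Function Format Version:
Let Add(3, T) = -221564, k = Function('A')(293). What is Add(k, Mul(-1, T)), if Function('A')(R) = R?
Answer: 221860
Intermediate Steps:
k = 293
T = -221567 (T = Add(-3, -221564) = -221567)
Add(k, Mul(-1, T)) = Add(293, Mul(-1, -221567)) = Add(293, 221567) = 221860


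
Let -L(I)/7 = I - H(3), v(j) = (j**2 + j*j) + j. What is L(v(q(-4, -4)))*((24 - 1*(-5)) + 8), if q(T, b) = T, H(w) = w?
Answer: -6475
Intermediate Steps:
v(j) = j + 2*j**2 (v(j) = (j**2 + j**2) + j = 2*j**2 + j = j + 2*j**2)
L(I) = 21 - 7*I (L(I) = -7*(I - 1*3) = -7*(I - 3) = -7*(-3 + I) = 21 - 7*I)
L(v(q(-4, -4)))*((24 - 1*(-5)) + 8) = (21 - (-28)*(1 + 2*(-4)))*((24 - 1*(-5)) + 8) = (21 - (-28)*(1 - 8))*((24 + 5) + 8) = (21 - (-28)*(-7))*(29 + 8) = (21 - 7*28)*37 = (21 - 196)*37 = -175*37 = -6475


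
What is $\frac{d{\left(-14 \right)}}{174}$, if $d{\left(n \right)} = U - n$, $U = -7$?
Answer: $\frac{7}{174} \approx 0.04023$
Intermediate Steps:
$d{\left(n \right)} = -7 - n$
$\frac{d{\left(-14 \right)}}{174} = \frac{-7 - -14}{174} = \frac{-7 + 14}{174} = \frac{1}{174} \cdot 7 = \frac{7}{174}$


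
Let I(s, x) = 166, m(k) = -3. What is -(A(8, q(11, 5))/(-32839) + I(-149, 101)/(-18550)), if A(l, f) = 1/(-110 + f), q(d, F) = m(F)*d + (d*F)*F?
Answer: 359793359/40204787700 ≈ 0.0089490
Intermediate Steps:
q(d, F) = -3*d + d*F² (q(d, F) = -3*d + (d*F)*F = -3*d + (F*d)*F = -3*d + d*F²)
-(A(8, q(11, 5))/(-32839) + I(-149, 101)/(-18550)) = -(1/(-110 + 11*(-3 + 5²)*(-32839)) + 166/(-18550)) = -(-1/32839/(-110 + 11*(-3 + 25)) + 166*(-1/18550)) = -(-1/32839/(-110 + 11*22) - 83/9275) = -(-1/32839/(-110 + 242) - 83/9275) = -(-1/32839/132 - 83/9275) = -((1/132)*(-1/32839) - 83/9275) = -(-1/4334748 - 83/9275) = -1*(-359793359/40204787700) = 359793359/40204787700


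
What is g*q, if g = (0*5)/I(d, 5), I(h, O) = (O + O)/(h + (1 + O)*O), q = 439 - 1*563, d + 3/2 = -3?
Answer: 0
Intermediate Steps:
d = -9/2 (d = -3/2 - 3 = -9/2 ≈ -4.5000)
q = -124 (q = 439 - 563 = -124)
I(h, O) = 2*O/(h + O*(1 + O)) (I(h, O) = (2*O)/(h + O*(1 + O)) = 2*O/(h + O*(1 + O)))
g = 0 (g = (0*5)/((2*5/(5 - 9/2 + 5²))) = 0/((2*5/(5 - 9/2 + 25))) = 0/((2*5/(51/2))) = 0/((2*5*(2/51))) = 0/(20/51) = 0*(51/20) = 0)
g*q = 0*(-124) = 0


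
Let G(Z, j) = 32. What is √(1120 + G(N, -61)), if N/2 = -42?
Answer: 24*√2 ≈ 33.941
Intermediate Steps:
N = -84 (N = 2*(-42) = -84)
√(1120 + G(N, -61)) = √(1120 + 32) = √1152 = 24*√2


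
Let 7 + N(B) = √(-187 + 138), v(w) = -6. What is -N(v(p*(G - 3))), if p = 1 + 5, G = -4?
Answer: 7 - 7*I ≈ 7.0 - 7.0*I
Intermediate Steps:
p = 6
N(B) = -7 + 7*I (N(B) = -7 + √(-187 + 138) = -7 + √(-49) = -7 + 7*I)
-N(v(p*(G - 3))) = -(-7 + 7*I) = 7 - 7*I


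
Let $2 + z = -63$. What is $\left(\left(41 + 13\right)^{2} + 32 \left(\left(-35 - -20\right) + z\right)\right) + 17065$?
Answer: $17421$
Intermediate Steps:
$z = -65$ ($z = -2 - 63 = -65$)
$\left(\left(41 + 13\right)^{2} + 32 \left(\left(-35 - -20\right) + z\right)\right) + 17065 = \left(\left(41 + 13\right)^{2} + 32 \left(\left(-35 - -20\right) - 65\right)\right) + 17065 = \left(54^{2} + 32 \left(\left(-35 + 20\right) - 65\right)\right) + 17065 = \left(2916 + 32 \left(-15 - 65\right)\right) + 17065 = \left(2916 + 32 \left(-80\right)\right) + 17065 = \left(2916 - 2560\right) + 17065 = 356 + 17065 = 17421$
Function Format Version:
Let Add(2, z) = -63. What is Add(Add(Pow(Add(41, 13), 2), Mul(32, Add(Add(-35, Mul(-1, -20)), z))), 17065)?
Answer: 17421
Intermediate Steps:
z = -65 (z = Add(-2, -63) = -65)
Add(Add(Pow(Add(41, 13), 2), Mul(32, Add(Add(-35, Mul(-1, -20)), z))), 17065) = Add(Add(Pow(Add(41, 13), 2), Mul(32, Add(Add(-35, Mul(-1, -20)), -65))), 17065) = Add(Add(Pow(54, 2), Mul(32, Add(Add(-35, 20), -65))), 17065) = Add(Add(2916, Mul(32, Add(-15, -65))), 17065) = Add(Add(2916, Mul(32, -80)), 17065) = Add(Add(2916, -2560), 17065) = Add(356, 17065) = 17421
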